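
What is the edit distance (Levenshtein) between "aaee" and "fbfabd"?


Computing edit distance: "aaee" -> "fbfabd"
DP table:
           f    b    f    a    b    d
      0    1    2    3    4    5    6
  a   1    1    2    3    3    4    5
  a   2    2    2    3    3    4    5
  e   3    3    3    3    4    4    5
  e   4    4    4    4    4    5    5
Edit distance = dp[4][6] = 5

5


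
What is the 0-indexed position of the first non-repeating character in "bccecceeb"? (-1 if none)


Input: bccecceeb
Character frequencies:
  'b': 2
  'c': 4
  'e': 3
Scanning left to right for freq == 1:
  Position 0 ('b'): freq=2, skip
  Position 1 ('c'): freq=4, skip
  Position 2 ('c'): freq=4, skip
  Position 3 ('e'): freq=3, skip
  Position 4 ('c'): freq=4, skip
  Position 5 ('c'): freq=4, skip
  Position 6 ('e'): freq=3, skip
  Position 7 ('e'): freq=3, skip
  Position 8 ('b'): freq=2, skip
  No unique character found => answer = -1

-1


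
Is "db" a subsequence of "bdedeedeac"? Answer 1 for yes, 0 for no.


Check if "db" is a subsequence of "bdedeedeac"
Greedy scan:
  Position 0 ('b'): no match needed
  Position 1 ('d'): matches sub[0] = 'd'
  Position 2 ('e'): no match needed
  Position 3 ('d'): no match needed
  Position 4 ('e'): no match needed
  Position 5 ('e'): no match needed
  Position 6 ('d'): no match needed
  Position 7 ('e'): no match needed
  Position 8 ('a'): no match needed
  Position 9 ('c'): no match needed
Only matched 1/2 characters => not a subsequence

0


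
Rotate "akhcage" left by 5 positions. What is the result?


Input: "akhcage", rotate left by 5
First 5 characters: "akhca"
Remaining characters: "ge"
Concatenate remaining + first: "ge" + "akhca" = "geakhca"

geakhca


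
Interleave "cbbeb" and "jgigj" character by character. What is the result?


Interleaving "cbbeb" and "jgigj":
  Position 0: 'c' from first, 'j' from second => "cj"
  Position 1: 'b' from first, 'g' from second => "bg"
  Position 2: 'b' from first, 'i' from second => "bi"
  Position 3: 'e' from first, 'g' from second => "eg"
  Position 4: 'b' from first, 'j' from second => "bj"
Result: cjbgbiegbj

cjbgbiegbj


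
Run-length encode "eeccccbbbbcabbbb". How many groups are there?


Input: eeccccbbbbcabbbb
Scanning for consecutive runs:
  Group 1: 'e' x 2 (positions 0-1)
  Group 2: 'c' x 4 (positions 2-5)
  Group 3: 'b' x 4 (positions 6-9)
  Group 4: 'c' x 1 (positions 10-10)
  Group 5: 'a' x 1 (positions 11-11)
  Group 6: 'b' x 4 (positions 12-15)
Total groups: 6

6


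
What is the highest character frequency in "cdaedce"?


Input: cdaedce
Character counts:
  'a': 1
  'c': 2
  'd': 2
  'e': 2
Maximum frequency: 2

2


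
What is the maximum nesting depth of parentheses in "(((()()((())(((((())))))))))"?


Input: "(((()()((())(((((())))))))))"
Tracking depth:
  Position 0 '(': depth becomes 1
  Position 1 '(': depth becomes 2
  Position 2 '(': depth becomes 3
  Position 3 '(': depth becomes 4
  Position 4 ')': depth becomes 3
  Position 5 '(': depth becomes 4
  Position 6 ')': depth becomes 3
  Position 7 '(': depth becomes 4
  Position 8 '(': depth becomes 5
  Position 9 '(': depth becomes 6
  Position 10 ')': depth becomes 5
  Position 11 ')': depth becomes 4
  Position 12 '(': depth becomes 5
  Position 13 '(': depth becomes 6
  Position 14 '(': depth becomes 7
  Position 15 '(': depth becomes 8
  Position 16 '(': depth becomes 9
  Position 17 '(': depth becomes 10
  Position 18 ')': depth becomes 9
  Position 19 ')': depth becomes 8
  Position 20 ')': depth becomes 7
  Position 21 ')': depth becomes 6
  Position 22 ')': depth becomes 5
  Position 23 ')': depth becomes 4
  Position 24 ')': depth becomes 3
  Position 25 ')': depth becomes 2
  Position 26 ')': depth becomes 1
  Position 27 ')': depth becomes 0
Maximum depth reached: 10

10


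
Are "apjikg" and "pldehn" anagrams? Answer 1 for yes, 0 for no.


Strings: "apjikg", "pldehn"
Sorted first:  agijkp
Sorted second: dehlnp
Differ at position 0: 'a' vs 'd' => not anagrams

0


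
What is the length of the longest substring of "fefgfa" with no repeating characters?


Input: "fefgfa"
Sliding window (track last position of each char):
  Position 0 ('f'): window [0,0] length 1 -- new best
  Position 1 ('e'): window [0,1] length 2 -- new best
  Position 2 ('f'): repeat (last at 0), move window start to 1
  Position 2 ('f'): window [1,2] length 2
  Position 3 ('g'): window [1,3] length 3 -- new best
  Position 4 ('f'): repeat (last at 2), move window start to 3
  Position 4 ('f'): window [3,4] length 2
  Position 5 ('a'): window [3,5] length 3
Longest substring with no repeats: "efg" with length 3

3


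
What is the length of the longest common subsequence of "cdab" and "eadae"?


LCS of "cdab" and "eadae"
DP table:
           e    a    d    a    e
      0    0    0    0    0    0
  c   0    0    0    0    0    0
  d   0    0    0    1    1    1
  a   0    0    1    1    2    2
  b   0    0    1    1    2    2
LCS length = dp[4][5] = 2

2


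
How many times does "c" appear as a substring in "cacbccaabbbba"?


Searching for "c" in "cacbccaabbbba"
Scanning each position:
  Position 0: "c" => MATCH
  Position 1: "a" => no
  Position 2: "c" => MATCH
  Position 3: "b" => no
  Position 4: "c" => MATCH
  Position 5: "c" => MATCH
  Position 6: "a" => no
  Position 7: "a" => no
  Position 8: "b" => no
  Position 9: "b" => no
  Position 10: "b" => no
  Position 11: "b" => no
  Position 12: "a" => no
Total occurrences: 4

4


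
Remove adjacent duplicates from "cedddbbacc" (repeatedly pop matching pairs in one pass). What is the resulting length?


Input: cedddbbacc
Stack-based adjacent duplicate removal:
  Read 'c': push. Stack: c
  Read 'e': push. Stack: ce
  Read 'd': push. Stack: ced
  Read 'd': matches stack top 'd' => pop. Stack: ce
  Read 'd': push. Stack: ced
  Read 'b': push. Stack: cedb
  Read 'b': matches stack top 'b' => pop. Stack: ced
  Read 'a': push. Stack: ceda
  Read 'c': push. Stack: cedac
  Read 'c': matches stack top 'c' => pop. Stack: ceda
Final stack: "ceda" (length 4)

4


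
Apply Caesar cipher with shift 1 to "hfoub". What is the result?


Caesar cipher: shift "hfoub" by 1
  'h' (pos 7) + 1 = pos 8 = 'i'
  'f' (pos 5) + 1 = pos 6 = 'g'
  'o' (pos 14) + 1 = pos 15 = 'p'
  'u' (pos 20) + 1 = pos 21 = 'v'
  'b' (pos 1) + 1 = pos 2 = 'c'
Result: igpvc

igpvc


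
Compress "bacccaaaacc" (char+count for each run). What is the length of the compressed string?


Input: bacccaaaacc
Runs:
  'b' x 1 => "b1"
  'a' x 1 => "a1"
  'c' x 3 => "c3"
  'a' x 4 => "a4"
  'c' x 2 => "c2"
Compressed: "b1a1c3a4c2"
Compressed length: 10

10


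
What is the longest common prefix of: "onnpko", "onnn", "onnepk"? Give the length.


Words: onnpko, onnn, onnepk
  Position 0: all 'o' => match
  Position 1: all 'n' => match
  Position 2: all 'n' => match
  Position 3: ('p', 'n', 'e') => mismatch, stop
LCP = "onn" (length 3)

3


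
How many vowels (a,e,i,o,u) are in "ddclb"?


Input: ddclb
Checking each character:
  'd' at position 0: consonant
  'd' at position 1: consonant
  'c' at position 2: consonant
  'l' at position 3: consonant
  'b' at position 4: consonant
Total vowels: 0

0


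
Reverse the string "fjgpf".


Input: fjgpf
Reading characters right to left:
  Position 4: 'f'
  Position 3: 'p'
  Position 2: 'g'
  Position 1: 'j'
  Position 0: 'f'
Reversed: fpgjf

fpgjf


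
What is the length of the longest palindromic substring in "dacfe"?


Input: "dacfe"
Checking substrings for palindromes:
  No multi-char palindromic substrings found
Longest palindromic substring: "d" with length 1

1


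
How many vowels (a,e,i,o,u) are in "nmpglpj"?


Input: nmpglpj
Checking each character:
  'n' at position 0: consonant
  'm' at position 1: consonant
  'p' at position 2: consonant
  'g' at position 3: consonant
  'l' at position 4: consonant
  'p' at position 5: consonant
  'j' at position 6: consonant
Total vowels: 0

0


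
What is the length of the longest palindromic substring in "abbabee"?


Input: "abbabee"
Checking substrings for palindromes:
  [0:4] "abba" (len 4) => palindrome
  [2:5] "bab" (len 3) => palindrome
  [1:3] "bb" (len 2) => palindrome
  [5:7] "ee" (len 2) => palindrome
Longest palindromic substring: "abba" with length 4

4


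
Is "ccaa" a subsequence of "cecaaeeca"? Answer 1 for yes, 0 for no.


Check if "ccaa" is a subsequence of "cecaaeeca"
Greedy scan:
  Position 0 ('c'): matches sub[0] = 'c'
  Position 1 ('e'): no match needed
  Position 2 ('c'): matches sub[1] = 'c'
  Position 3 ('a'): matches sub[2] = 'a'
  Position 4 ('a'): matches sub[3] = 'a'
  Position 5 ('e'): no match needed
  Position 6 ('e'): no match needed
  Position 7 ('c'): no match needed
  Position 8 ('a'): no match needed
All 4 characters matched => is a subsequence

1


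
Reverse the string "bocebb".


Input: bocebb
Reading characters right to left:
  Position 5: 'b'
  Position 4: 'b'
  Position 3: 'e'
  Position 2: 'c'
  Position 1: 'o'
  Position 0: 'b'
Reversed: bbecob

bbecob


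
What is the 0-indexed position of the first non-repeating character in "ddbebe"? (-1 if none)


Input: ddbebe
Character frequencies:
  'b': 2
  'd': 2
  'e': 2
Scanning left to right for freq == 1:
  Position 0 ('d'): freq=2, skip
  Position 1 ('d'): freq=2, skip
  Position 2 ('b'): freq=2, skip
  Position 3 ('e'): freq=2, skip
  Position 4 ('b'): freq=2, skip
  Position 5 ('e'): freq=2, skip
  No unique character found => answer = -1

-1


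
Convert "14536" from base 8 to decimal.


Input: "14536" in base 8
Positional expansion:
  Digit '1' (value 1) x 8^4 = 4096
  Digit '4' (value 4) x 8^3 = 2048
  Digit '5' (value 5) x 8^2 = 320
  Digit '3' (value 3) x 8^1 = 24
  Digit '6' (value 6) x 8^0 = 6
Sum = 6494

6494


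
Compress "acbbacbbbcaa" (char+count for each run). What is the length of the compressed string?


Input: acbbacbbbcaa
Runs:
  'a' x 1 => "a1"
  'c' x 1 => "c1"
  'b' x 2 => "b2"
  'a' x 1 => "a1"
  'c' x 1 => "c1"
  'b' x 3 => "b3"
  'c' x 1 => "c1"
  'a' x 2 => "a2"
Compressed: "a1c1b2a1c1b3c1a2"
Compressed length: 16

16


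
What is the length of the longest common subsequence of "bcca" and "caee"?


LCS of "bcca" and "caee"
DP table:
           c    a    e    e
      0    0    0    0    0
  b   0    0    0    0    0
  c   0    1    1    1    1
  c   0    1    1    1    1
  a   0    1    2    2    2
LCS length = dp[4][4] = 2

2


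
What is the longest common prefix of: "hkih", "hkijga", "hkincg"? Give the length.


Words: hkih, hkijga, hkincg
  Position 0: all 'h' => match
  Position 1: all 'k' => match
  Position 2: all 'i' => match
  Position 3: ('h', 'j', 'n') => mismatch, stop
LCP = "hki" (length 3)

3


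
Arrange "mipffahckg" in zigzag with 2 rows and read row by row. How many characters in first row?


Zigzag "mipffahckg" into 2 rows:
Placing characters:
  'm' => row 0
  'i' => row 1
  'p' => row 0
  'f' => row 1
  'f' => row 0
  'a' => row 1
  'h' => row 0
  'c' => row 1
  'k' => row 0
  'g' => row 1
Rows:
  Row 0: "mpfhk"
  Row 1: "ifacg"
First row length: 5

5


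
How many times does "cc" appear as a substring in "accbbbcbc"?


Searching for "cc" in "accbbbcbc"
Scanning each position:
  Position 0: "ac" => no
  Position 1: "cc" => MATCH
  Position 2: "cb" => no
  Position 3: "bb" => no
  Position 4: "bb" => no
  Position 5: "bc" => no
  Position 6: "cb" => no
  Position 7: "bc" => no
Total occurrences: 1

1


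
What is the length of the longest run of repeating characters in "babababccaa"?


Input: "babababccaa"
Scanning for longest run:
  Position 1 ('a'): new char, reset run to 1
  Position 2 ('b'): new char, reset run to 1
  Position 3 ('a'): new char, reset run to 1
  Position 4 ('b'): new char, reset run to 1
  Position 5 ('a'): new char, reset run to 1
  Position 6 ('b'): new char, reset run to 1
  Position 7 ('c'): new char, reset run to 1
  Position 8 ('c'): continues run of 'c', length=2
  Position 9 ('a'): new char, reset run to 1
  Position 10 ('a'): continues run of 'a', length=2
Longest run: 'c' with length 2

2


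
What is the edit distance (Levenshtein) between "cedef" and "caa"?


Computing edit distance: "cedef" -> "caa"
DP table:
           c    a    a
      0    1    2    3
  c   1    0    1    2
  e   2    1    1    2
  d   3    2    2    2
  e   4    3    3    3
  f   5    4    4    4
Edit distance = dp[5][3] = 4

4


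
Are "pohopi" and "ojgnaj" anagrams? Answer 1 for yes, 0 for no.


Strings: "pohopi", "ojgnaj"
Sorted first:  hioopp
Sorted second: agjjno
Differ at position 0: 'h' vs 'a' => not anagrams

0


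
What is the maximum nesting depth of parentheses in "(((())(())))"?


Input: "(((())(())))"
Tracking depth:
  Position 0 '(': depth becomes 1
  Position 1 '(': depth becomes 2
  Position 2 '(': depth becomes 3
  Position 3 '(': depth becomes 4
  Position 4 ')': depth becomes 3
  Position 5 ')': depth becomes 2
  Position 6 '(': depth becomes 3
  Position 7 '(': depth becomes 4
  Position 8 ')': depth becomes 3
  Position 9 ')': depth becomes 2
  Position 10 ')': depth becomes 1
  Position 11 ')': depth becomes 0
Maximum depth reached: 4

4


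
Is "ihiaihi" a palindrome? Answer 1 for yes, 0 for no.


Input: ihiaihi
Reversed: ihiaihi
  Compare pos 0 ('i') with pos 6 ('i'): match
  Compare pos 1 ('h') with pos 5 ('h'): match
  Compare pos 2 ('i') with pos 4 ('i'): match
Result: palindrome

1


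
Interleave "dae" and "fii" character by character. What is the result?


Interleaving "dae" and "fii":
  Position 0: 'd' from first, 'f' from second => "df"
  Position 1: 'a' from first, 'i' from second => "ai"
  Position 2: 'e' from first, 'i' from second => "ei"
Result: dfaiei

dfaiei


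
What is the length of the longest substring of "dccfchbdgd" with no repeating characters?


Input: "dccfchbdgd"
Sliding window (track last position of each char):
  Position 0 ('d'): window [0,0] length 1 -- new best
  Position 1 ('c'): window [0,1] length 2 -- new best
  Position 2 ('c'): repeat (last at 1), move window start to 2
  Position 2 ('c'): window [2,2] length 1
  Position 3 ('f'): window [2,3] length 2
  Position 4 ('c'): repeat (last at 2), move window start to 3
  Position 4 ('c'): window [3,4] length 2
  Position 5 ('h'): window [3,5] length 3 -- new best
  Position 6 ('b'): window [3,6] length 4 -- new best
  Position 7 ('d'): window [3,7] length 5 -- new best
  Position 8 ('g'): window [3,8] length 6 -- new best
  Position 9 ('d'): repeat (last at 7), move window start to 8
  Position 9 ('d'): window [8,9] length 2
Longest substring with no repeats: "fchbdg" with length 6

6


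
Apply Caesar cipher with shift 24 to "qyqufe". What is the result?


Caesar cipher: shift "qyqufe" by 24
  'q' (pos 16) + 24 = pos 14 = 'o'
  'y' (pos 24) + 24 = pos 22 = 'w'
  'q' (pos 16) + 24 = pos 14 = 'o'
  'u' (pos 20) + 24 = pos 18 = 's'
  'f' (pos 5) + 24 = pos 3 = 'd'
  'e' (pos 4) + 24 = pos 2 = 'c'
Result: owosdc

owosdc


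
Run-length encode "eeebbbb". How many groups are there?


Input: eeebbbb
Scanning for consecutive runs:
  Group 1: 'e' x 3 (positions 0-2)
  Group 2: 'b' x 4 (positions 3-6)
Total groups: 2

2


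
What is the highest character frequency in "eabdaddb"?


Input: eabdaddb
Character counts:
  'a': 2
  'b': 2
  'd': 3
  'e': 1
Maximum frequency: 3

3


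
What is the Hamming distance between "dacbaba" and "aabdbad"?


Comparing "dacbaba" and "aabdbad" position by position:
  Position 0: 'd' vs 'a' => differ
  Position 1: 'a' vs 'a' => same
  Position 2: 'c' vs 'b' => differ
  Position 3: 'b' vs 'd' => differ
  Position 4: 'a' vs 'b' => differ
  Position 5: 'b' vs 'a' => differ
  Position 6: 'a' vs 'd' => differ
Total differences (Hamming distance): 6

6


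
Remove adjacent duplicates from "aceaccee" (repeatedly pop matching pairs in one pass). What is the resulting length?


Input: aceaccee
Stack-based adjacent duplicate removal:
  Read 'a': push. Stack: a
  Read 'c': push. Stack: ac
  Read 'e': push. Stack: ace
  Read 'a': push. Stack: acea
  Read 'c': push. Stack: aceac
  Read 'c': matches stack top 'c' => pop. Stack: acea
  Read 'e': push. Stack: aceae
  Read 'e': matches stack top 'e' => pop. Stack: acea
Final stack: "acea" (length 4)

4


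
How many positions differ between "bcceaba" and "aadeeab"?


Comparing "bcceaba" and "aadeeab" position by position:
  Position 0: 'b' vs 'a' => DIFFER
  Position 1: 'c' vs 'a' => DIFFER
  Position 2: 'c' vs 'd' => DIFFER
  Position 3: 'e' vs 'e' => same
  Position 4: 'a' vs 'e' => DIFFER
  Position 5: 'b' vs 'a' => DIFFER
  Position 6: 'a' vs 'b' => DIFFER
Positions that differ: 6

6


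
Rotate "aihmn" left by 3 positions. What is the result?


Input: "aihmn", rotate left by 3
First 3 characters: "aih"
Remaining characters: "mn"
Concatenate remaining + first: "mn" + "aih" = "mnaih"

mnaih


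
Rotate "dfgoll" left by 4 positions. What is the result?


Input: "dfgoll", rotate left by 4
First 4 characters: "dfgo"
Remaining characters: "ll"
Concatenate remaining + first: "ll" + "dfgo" = "lldfgo"

lldfgo


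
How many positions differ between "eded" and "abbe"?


Comparing "eded" and "abbe" position by position:
  Position 0: 'e' vs 'a' => DIFFER
  Position 1: 'd' vs 'b' => DIFFER
  Position 2: 'e' vs 'b' => DIFFER
  Position 3: 'd' vs 'e' => DIFFER
Positions that differ: 4

4


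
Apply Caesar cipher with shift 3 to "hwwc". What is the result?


Caesar cipher: shift "hwwc" by 3
  'h' (pos 7) + 3 = pos 10 = 'k'
  'w' (pos 22) + 3 = pos 25 = 'z'
  'w' (pos 22) + 3 = pos 25 = 'z'
  'c' (pos 2) + 3 = pos 5 = 'f'
Result: kzzf

kzzf


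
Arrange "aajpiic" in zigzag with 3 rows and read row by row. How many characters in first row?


Zigzag "aajpiic" into 3 rows:
Placing characters:
  'a' => row 0
  'a' => row 1
  'j' => row 2
  'p' => row 1
  'i' => row 0
  'i' => row 1
  'c' => row 2
Rows:
  Row 0: "ai"
  Row 1: "api"
  Row 2: "jc"
First row length: 2

2


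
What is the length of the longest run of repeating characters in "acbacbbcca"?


Input: "acbacbbcca"
Scanning for longest run:
  Position 1 ('c'): new char, reset run to 1
  Position 2 ('b'): new char, reset run to 1
  Position 3 ('a'): new char, reset run to 1
  Position 4 ('c'): new char, reset run to 1
  Position 5 ('b'): new char, reset run to 1
  Position 6 ('b'): continues run of 'b', length=2
  Position 7 ('c'): new char, reset run to 1
  Position 8 ('c'): continues run of 'c', length=2
  Position 9 ('a'): new char, reset run to 1
Longest run: 'b' with length 2

2


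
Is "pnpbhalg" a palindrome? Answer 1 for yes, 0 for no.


Input: pnpbhalg
Reversed: glahbpnp
  Compare pos 0 ('p') with pos 7 ('g'): MISMATCH
  Compare pos 1 ('n') with pos 6 ('l'): MISMATCH
  Compare pos 2 ('p') with pos 5 ('a'): MISMATCH
  Compare pos 3 ('b') with pos 4 ('h'): MISMATCH
Result: not a palindrome

0


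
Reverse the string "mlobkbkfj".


Input: mlobkbkfj
Reading characters right to left:
  Position 8: 'j'
  Position 7: 'f'
  Position 6: 'k'
  Position 5: 'b'
  Position 4: 'k'
  Position 3: 'b'
  Position 2: 'o'
  Position 1: 'l'
  Position 0: 'm'
Reversed: jfkbkbolm

jfkbkbolm


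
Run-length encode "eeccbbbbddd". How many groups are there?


Input: eeccbbbbddd
Scanning for consecutive runs:
  Group 1: 'e' x 2 (positions 0-1)
  Group 2: 'c' x 2 (positions 2-3)
  Group 3: 'b' x 4 (positions 4-7)
  Group 4: 'd' x 3 (positions 8-10)
Total groups: 4

4


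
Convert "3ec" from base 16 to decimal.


Input: "3ec" in base 16
Positional expansion:
  Digit '3' (value 3) x 16^2 = 768
  Digit 'e' (value 14) x 16^1 = 224
  Digit 'c' (value 12) x 16^0 = 12
Sum = 1004

1004


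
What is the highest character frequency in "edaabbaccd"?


Input: edaabbaccd
Character counts:
  'a': 3
  'b': 2
  'c': 2
  'd': 2
  'e': 1
Maximum frequency: 3

3


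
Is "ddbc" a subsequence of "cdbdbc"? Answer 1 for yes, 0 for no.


Check if "ddbc" is a subsequence of "cdbdbc"
Greedy scan:
  Position 0 ('c'): no match needed
  Position 1 ('d'): matches sub[0] = 'd'
  Position 2 ('b'): no match needed
  Position 3 ('d'): matches sub[1] = 'd'
  Position 4 ('b'): matches sub[2] = 'b'
  Position 5 ('c'): matches sub[3] = 'c'
All 4 characters matched => is a subsequence

1


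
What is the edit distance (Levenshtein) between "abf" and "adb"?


Computing edit distance: "abf" -> "adb"
DP table:
           a    d    b
      0    1    2    3
  a   1    0    1    2
  b   2    1    1    1
  f   3    2    2    2
Edit distance = dp[3][3] = 2

2


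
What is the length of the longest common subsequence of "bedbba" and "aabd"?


LCS of "bedbba" and "aabd"
DP table:
           a    a    b    d
      0    0    0    0    0
  b   0    0    0    1    1
  e   0    0    0    1    1
  d   0    0    0    1    2
  b   0    0    0    1    2
  b   0    0    0    1    2
  a   0    1    1    1    2
LCS length = dp[6][4] = 2

2


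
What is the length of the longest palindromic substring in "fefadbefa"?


Input: "fefadbefa"
Checking substrings for palindromes:
  [0:3] "fef" (len 3) => palindrome
Longest palindromic substring: "fef" with length 3

3


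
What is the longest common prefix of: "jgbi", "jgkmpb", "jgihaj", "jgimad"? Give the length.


Words: jgbi, jgkmpb, jgihaj, jgimad
  Position 0: all 'j' => match
  Position 1: all 'g' => match
  Position 2: ('b', 'k', 'i', 'i') => mismatch, stop
LCP = "jg" (length 2)

2


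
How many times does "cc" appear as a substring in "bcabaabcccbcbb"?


Searching for "cc" in "bcabaabcccbcbb"
Scanning each position:
  Position 0: "bc" => no
  Position 1: "ca" => no
  Position 2: "ab" => no
  Position 3: "ba" => no
  Position 4: "aa" => no
  Position 5: "ab" => no
  Position 6: "bc" => no
  Position 7: "cc" => MATCH
  Position 8: "cc" => MATCH
  Position 9: "cb" => no
  Position 10: "bc" => no
  Position 11: "cb" => no
  Position 12: "bb" => no
Total occurrences: 2

2


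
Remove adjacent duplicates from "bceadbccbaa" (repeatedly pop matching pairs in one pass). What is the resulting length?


Input: bceadbccbaa
Stack-based adjacent duplicate removal:
  Read 'b': push. Stack: b
  Read 'c': push. Stack: bc
  Read 'e': push. Stack: bce
  Read 'a': push. Stack: bcea
  Read 'd': push. Stack: bcead
  Read 'b': push. Stack: bceadb
  Read 'c': push. Stack: bceadbc
  Read 'c': matches stack top 'c' => pop. Stack: bceadb
  Read 'b': matches stack top 'b' => pop. Stack: bcead
  Read 'a': push. Stack: bceada
  Read 'a': matches stack top 'a' => pop. Stack: bcead
Final stack: "bcead" (length 5)

5


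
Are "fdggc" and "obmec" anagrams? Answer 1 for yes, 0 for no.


Strings: "fdggc", "obmec"
Sorted first:  cdfgg
Sorted second: bcemo
Differ at position 0: 'c' vs 'b' => not anagrams

0


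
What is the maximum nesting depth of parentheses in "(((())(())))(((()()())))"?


Input: "(((())(())))(((()()())))"
Tracking depth:
  Position 0 '(': depth becomes 1
  Position 1 '(': depth becomes 2
  Position 2 '(': depth becomes 3
  Position 3 '(': depth becomes 4
  Position 4 ')': depth becomes 3
  Position 5 ')': depth becomes 2
  Position 6 '(': depth becomes 3
  Position 7 '(': depth becomes 4
  Position 8 ')': depth becomes 3
  Position 9 ')': depth becomes 2
  Position 10 ')': depth becomes 1
  Position 11 ')': depth becomes 0
  Position 12 '(': depth becomes 1
  Position 13 '(': depth becomes 2
  Position 14 '(': depth becomes 3
  Position 15 '(': depth becomes 4
  Position 16 ')': depth becomes 3
  Position 17 '(': depth becomes 4
  Position 18 ')': depth becomes 3
  Position 19 '(': depth becomes 4
  Position 20 ')': depth becomes 3
  Position 21 ')': depth becomes 2
  Position 22 ')': depth becomes 1
  Position 23 ')': depth becomes 0
Maximum depth reached: 4

4


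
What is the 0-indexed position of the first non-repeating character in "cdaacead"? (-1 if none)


Input: cdaacead
Character frequencies:
  'a': 3
  'c': 2
  'd': 2
  'e': 1
Scanning left to right for freq == 1:
  Position 0 ('c'): freq=2, skip
  Position 1 ('d'): freq=2, skip
  Position 2 ('a'): freq=3, skip
  Position 3 ('a'): freq=3, skip
  Position 4 ('c'): freq=2, skip
  Position 5 ('e'): unique! => answer = 5

5


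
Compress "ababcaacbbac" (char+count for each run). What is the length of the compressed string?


Input: ababcaacbbac
Runs:
  'a' x 1 => "a1"
  'b' x 1 => "b1"
  'a' x 1 => "a1"
  'b' x 1 => "b1"
  'c' x 1 => "c1"
  'a' x 2 => "a2"
  'c' x 1 => "c1"
  'b' x 2 => "b2"
  'a' x 1 => "a1"
  'c' x 1 => "c1"
Compressed: "a1b1a1b1c1a2c1b2a1c1"
Compressed length: 20

20


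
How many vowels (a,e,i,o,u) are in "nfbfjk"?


Input: nfbfjk
Checking each character:
  'n' at position 0: consonant
  'f' at position 1: consonant
  'b' at position 2: consonant
  'f' at position 3: consonant
  'j' at position 4: consonant
  'k' at position 5: consonant
Total vowels: 0

0


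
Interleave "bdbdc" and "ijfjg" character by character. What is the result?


Interleaving "bdbdc" and "ijfjg":
  Position 0: 'b' from first, 'i' from second => "bi"
  Position 1: 'd' from first, 'j' from second => "dj"
  Position 2: 'b' from first, 'f' from second => "bf"
  Position 3: 'd' from first, 'j' from second => "dj"
  Position 4: 'c' from first, 'g' from second => "cg"
Result: bidjbfdjcg

bidjbfdjcg


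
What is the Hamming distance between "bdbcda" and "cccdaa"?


Comparing "bdbcda" and "cccdaa" position by position:
  Position 0: 'b' vs 'c' => differ
  Position 1: 'd' vs 'c' => differ
  Position 2: 'b' vs 'c' => differ
  Position 3: 'c' vs 'd' => differ
  Position 4: 'd' vs 'a' => differ
  Position 5: 'a' vs 'a' => same
Total differences (Hamming distance): 5

5


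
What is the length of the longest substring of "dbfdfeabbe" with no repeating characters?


Input: "dbfdfeabbe"
Sliding window (track last position of each char):
  Position 0 ('d'): window [0,0] length 1 -- new best
  Position 1 ('b'): window [0,1] length 2 -- new best
  Position 2 ('f'): window [0,2] length 3 -- new best
  Position 3 ('d'): repeat (last at 0), move window start to 1
  Position 3 ('d'): window [1,3] length 3
  Position 4 ('f'): repeat (last at 2), move window start to 3
  Position 4 ('f'): window [3,4] length 2
  Position 5 ('e'): window [3,5] length 3
  Position 6 ('a'): window [3,6] length 4 -- new best
  Position 7 ('b'): window [3,7] length 5 -- new best
  Position 8 ('b'): repeat (last at 7), move window start to 8
  Position 8 ('b'): window [8,8] length 1
  Position 9 ('e'): window [8,9] length 2
Longest substring with no repeats: "dfeab" with length 5

5


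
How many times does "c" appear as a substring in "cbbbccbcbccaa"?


Searching for "c" in "cbbbccbcbccaa"
Scanning each position:
  Position 0: "c" => MATCH
  Position 1: "b" => no
  Position 2: "b" => no
  Position 3: "b" => no
  Position 4: "c" => MATCH
  Position 5: "c" => MATCH
  Position 6: "b" => no
  Position 7: "c" => MATCH
  Position 8: "b" => no
  Position 9: "c" => MATCH
  Position 10: "c" => MATCH
  Position 11: "a" => no
  Position 12: "a" => no
Total occurrences: 6

6


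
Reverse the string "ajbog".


Input: ajbog
Reading characters right to left:
  Position 4: 'g'
  Position 3: 'o'
  Position 2: 'b'
  Position 1: 'j'
  Position 0: 'a'
Reversed: gobja

gobja


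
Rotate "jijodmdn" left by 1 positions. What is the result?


Input: "jijodmdn", rotate left by 1
First 1 characters: "j"
Remaining characters: "ijodmdn"
Concatenate remaining + first: "ijodmdn" + "j" = "ijodmdnj"

ijodmdnj


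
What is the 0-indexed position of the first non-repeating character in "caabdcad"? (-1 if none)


Input: caabdcad
Character frequencies:
  'a': 3
  'b': 1
  'c': 2
  'd': 2
Scanning left to right for freq == 1:
  Position 0 ('c'): freq=2, skip
  Position 1 ('a'): freq=3, skip
  Position 2 ('a'): freq=3, skip
  Position 3 ('b'): unique! => answer = 3

3


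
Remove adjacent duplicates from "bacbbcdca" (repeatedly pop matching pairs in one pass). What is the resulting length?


Input: bacbbcdca
Stack-based adjacent duplicate removal:
  Read 'b': push. Stack: b
  Read 'a': push. Stack: ba
  Read 'c': push. Stack: bac
  Read 'b': push. Stack: bacb
  Read 'b': matches stack top 'b' => pop. Stack: bac
  Read 'c': matches stack top 'c' => pop. Stack: ba
  Read 'd': push. Stack: bad
  Read 'c': push. Stack: badc
  Read 'a': push. Stack: badca
Final stack: "badca" (length 5)

5


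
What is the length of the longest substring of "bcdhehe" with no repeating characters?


Input: "bcdhehe"
Sliding window (track last position of each char):
  Position 0 ('b'): window [0,0] length 1 -- new best
  Position 1 ('c'): window [0,1] length 2 -- new best
  Position 2 ('d'): window [0,2] length 3 -- new best
  Position 3 ('h'): window [0,3] length 4 -- new best
  Position 4 ('e'): window [0,4] length 5 -- new best
  Position 5 ('h'): repeat (last at 3), move window start to 4
  Position 5 ('h'): window [4,5] length 2
  Position 6 ('e'): repeat (last at 4), move window start to 5
  Position 6 ('e'): window [5,6] length 2
Longest substring with no repeats: "bcdhe" with length 5

5


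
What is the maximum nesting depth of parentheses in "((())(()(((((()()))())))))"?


Input: "((())(()(((((()()))())))))"
Tracking depth:
  Position 0 '(': depth becomes 1
  Position 1 '(': depth becomes 2
  Position 2 '(': depth becomes 3
  Position 3 ')': depth becomes 2
  Position 4 ')': depth becomes 1
  Position 5 '(': depth becomes 2
  Position 6 '(': depth becomes 3
  Position 7 ')': depth becomes 2
  Position 8 '(': depth becomes 3
  Position 9 '(': depth becomes 4
  Position 10 '(': depth becomes 5
  Position 11 '(': depth becomes 6
  Position 12 '(': depth becomes 7
  Position 13 '(': depth becomes 8
  Position 14 ')': depth becomes 7
  Position 15 '(': depth becomes 8
  Position 16 ')': depth becomes 7
  Position 17 ')': depth becomes 6
  Position 18 ')': depth becomes 5
  Position 19 '(': depth becomes 6
  Position 20 ')': depth becomes 5
  Position 21 ')': depth becomes 4
  Position 22 ')': depth becomes 3
  Position 23 ')': depth becomes 2
  Position 24 ')': depth becomes 1
  Position 25 ')': depth becomes 0
Maximum depth reached: 8

8


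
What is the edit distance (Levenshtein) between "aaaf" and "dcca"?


Computing edit distance: "aaaf" -> "dcca"
DP table:
           d    c    c    a
      0    1    2    3    4
  a   1    1    2    3    3
  a   2    2    2    3    3
  a   3    3    3    3    3
  f   4    4    4    4    4
Edit distance = dp[4][4] = 4

4


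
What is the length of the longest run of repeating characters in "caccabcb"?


Input: "caccabcb"
Scanning for longest run:
  Position 1 ('a'): new char, reset run to 1
  Position 2 ('c'): new char, reset run to 1
  Position 3 ('c'): continues run of 'c', length=2
  Position 4 ('a'): new char, reset run to 1
  Position 5 ('b'): new char, reset run to 1
  Position 6 ('c'): new char, reset run to 1
  Position 7 ('b'): new char, reset run to 1
Longest run: 'c' with length 2

2


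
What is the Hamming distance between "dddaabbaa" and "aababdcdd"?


Comparing "dddaabbaa" and "aababdcdd" position by position:
  Position 0: 'd' vs 'a' => differ
  Position 1: 'd' vs 'a' => differ
  Position 2: 'd' vs 'b' => differ
  Position 3: 'a' vs 'a' => same
  Position 4: 'a' vs 'b' => differ
  Position 5: 'b' vs 'd' => differ
  Position 6: 'b' vs 'c' => differ
  Position 7: 'a' vs 'd' => differ
  Position 8: 'a' vs 'd' => differ
Total differences (Hamming distance): 8

8


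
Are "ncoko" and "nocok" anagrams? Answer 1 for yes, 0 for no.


Strings: "ncoko", "nocok"
Sorted first:  cknoo
Sorted second: cknoo
Sorted forms match => anagrams

1


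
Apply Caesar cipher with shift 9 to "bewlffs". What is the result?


Caesar cipher: shift "bewlffs" by 9
  'b' (pos 1) + 9 = pos 10 = 'k'
  'e' (pos 4) + 9 = pos 13 = 'n'
  'w' (pos 22) + 9 = pos 5 = 'f'
  'l' (pos 11) + 9 = pos 20 = 'u'
  'f' (pos 5) + 9 = pos 14 = 'o'
  'f' (pos 5) + 9 = pos 14 = 'o'
  's' (pos 18) + 9 = pos 1 = 'b'
Result: knfuoob

knfuoob


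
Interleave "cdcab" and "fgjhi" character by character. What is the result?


Interleaving "cdcab" and "fgjhi":
  Position 0: 'c' from first, 'f' from second => "cf"
  Position 1: 'd' from first, 'g' from second => "dg"
  Position 2: 'c' from first, 'j' from second => "cj"
  Position 3: 'a' from first, 'h' from second => "ah"
  Position 4: 'b' from first, 'i' from second => "bi"
Result: cfdgcjahbi

cfdgcjahbi


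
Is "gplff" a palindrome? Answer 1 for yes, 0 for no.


Input: gplff
Reversed: fflpg
  Compare pos 0 ('g') with pos 4 ('f'): MISMATCH
  Compare pos 1 ('p') with pos 3 ('f'): MISMATCH
Result: not a palindrome

0


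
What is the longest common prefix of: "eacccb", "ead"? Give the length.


Words: eacccb, ead
  Position 0: all 'e' => match
  Position 1: all 'a' => match
  Position 2: ('c', 'd') => mismatch, stop
LCP = "ea" (length 2)

2


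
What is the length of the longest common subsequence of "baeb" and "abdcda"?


LCS of "baeb" and "abdcda"
DP table:
           a    b    d    c    d    a
      0    0    0    0    0    0    0
  b   0    0    1    1    1    1    1
  a   0    1    1    1    1    1    2
  e   0    1    1    1    1    1    2
  b   0    1    2    2    2    2    2
LCS length = dp[4][6] = 2

2


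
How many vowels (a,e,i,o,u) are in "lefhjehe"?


Input: lefhjehe
Checking each character:
  'l' at position 0: consonant
  'e' at position 1: vowel (running total: 1)
  'f' at position 2: consonant
  'h' at position 3: consonant
  'j' at position 4: consonant
  'e' at position 5: vowel (running total: 2)
  'h' at position 6: consonant
  'e' at position 7: vowel (running total: 3)
Total vowels: 3

3


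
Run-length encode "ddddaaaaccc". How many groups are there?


Input: ddddaaaaccc
Scanning for consecutive runs:
  Group 1: 'd' x 4 (positions 0-3)
  Group 2: 'a' x 4 (positions 4-7)
  Group 3: 'c' x 3 (positions 8-10)
Total groups: 3

3


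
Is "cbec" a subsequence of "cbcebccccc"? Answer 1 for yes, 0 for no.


Check if "cbec" is a subsequence of "cbcebccccc"
Greedy scan:
  Position 0 ('c'): matches sub[0] = 'c'
  Position 1 ('b'): matches sub[1] = 'b'
  Position 2 ('c'): no match needed
  Position 3 ('e'): matches sub[2] = 'e'
  Position 4 ('b'): no match needed
  Position 5 ('c'): matches sub[3] = 'c'
  Position 6 ('c'): no match needed
  Position 7 ('c'): no match needed
  Position 8 ('c'): no match needed
  Position 9 ('c'): no match needed
All 4 characters matched => is a subsequence

1


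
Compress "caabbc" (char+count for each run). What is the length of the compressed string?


Input: caabbc
Runs:
  'c' x 1 => "c1"
  'a' x 2 => "a2"
  'b' x 2 => "b2"
  'c' x 1 => "c1"
Compressed: "c1a2b2c1"
Compressed length: 8

8


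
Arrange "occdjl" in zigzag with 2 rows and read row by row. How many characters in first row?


Zigzag "occdjl" into 2 rows:
Placing characters:
  'o' => row 0
  'c' => row 1
  'c' => row 0
  'd' => row 1
  'j' => row 0
  'l' => row 1
Rows:
  Row 0: "ocj"
  Row 1: "cdl"
First row length: 3

3


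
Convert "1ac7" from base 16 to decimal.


Input: "1ac7" in base 16
Positional expansion:
  Digit '1' (value 1) x 16^3 = 4096
  Digit 'a' (value 10) x 16^2 = 2560
  Digit 'c' (value 12) x 16^1 = 192
  Digit '7' (value 7) x 16^0 = 7
Sum = 6855

6855


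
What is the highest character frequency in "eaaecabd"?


Input: eaaecabd
Character counts:
  'a': 3
  'b': 1
  'c': 1
  'd': 1
  'e': 2
Maximum frequency: 3

3


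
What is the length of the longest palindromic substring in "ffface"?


Input: "ffface"
Checking substrings for palindromes:
  [0:3] "fff" (len 3) => palindrome
  [0:2] "ff" (len 2) => palindrome
  [1:3] "ff" (len 2) => palindrome
Longest palindromic substring: "fff" with length 3

3


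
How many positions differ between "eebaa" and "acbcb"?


Comparing "eebaa" and "acbcb" position by position:
  Position 0: 'e' vs 'a' => DIFFER
  Position 1: 'e' vs 'c' => DIFFER
  Position 2: 'b' vs 'b' => same
  Position 3: 'a' vs 'c' => DIFFER
  Position 4: 'a' vs 'b' => DIFFER
Positions that differ: 4

4


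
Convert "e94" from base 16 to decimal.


Input: "e94" in base 16
Positional expansion:
  Digit 'e' (value 14) x 16^2 = 3584
  Digit '9' (value 9) x 16^1 = 144
  Digit '4' (value 4) x 16^0 = 4
Sum = 3732

3732


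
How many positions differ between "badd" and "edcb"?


Comparing "badd" and "edcb" position by position:
  Position 0: 'b' vs 'e' => DIFFER
  Position 1: 'a' vs 'd' => DIFFER
  Position 2: 'd' vs 'c' => DIFFER
  Position 3: 'd' vs 'b' => DIFFER
Positions that differ: 4

4


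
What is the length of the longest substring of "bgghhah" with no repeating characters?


Input: "bgghhah"
Sliding window (track last position of each char):
  Position 0 ('b'): window [0,0] length 1 -- new best
  Position 1 ('g'): window [0,1] length 2 -- new best
  Position 2 ('g'): repeat (last at 1), move window start to 2
  Position 2 ('g'): window [2,2] length 1
  Position 3 ('h'): window [2,3] length 2
  Position 4 ('h'): repeat (last at 3), move window start to 4
  Position 4 ('h'): window [4,4] length 1
  Position 5 ('a'): window [4,5] length 2
  Position 6 ('h'): repeat (last at 4), move window start to 5
  Position 6 ('h'): window [5,6] length 2
Longest substring with no repeats: "bg" with length 2

2


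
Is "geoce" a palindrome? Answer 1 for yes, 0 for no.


Input: geoce
Reversed: ecoeg
  Compare pos 0 ('g') with pos 4 ('e'): MISMATCH
  Compare pos 1 ('e') with pos 3 ('c'): MISMATCH
Result: not a palindrome

0


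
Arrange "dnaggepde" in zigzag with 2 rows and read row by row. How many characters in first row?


Zigzag "dnaggepde" into 2 rows:
Placing characters:
  'd' => row 0
  'n' => row 1
  'a' => row 0
  'g' => row 1
  'g' => row 0
  'e' => row 1
  'p' => row 0
  'd' => row 1
  'e' => row 0
Rows:
  Row 0: "dagpe"
  Row 1: "nged"
First row length: 5

5


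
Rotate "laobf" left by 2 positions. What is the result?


Input: "laobf", rotate left by 2
First 2 characters: "la"
Remaining characters: "obf"
Concatenate remaining + first: "obf" + "la" = "obfla"

obfla


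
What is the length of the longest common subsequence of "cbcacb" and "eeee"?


LCS of "cbcacb" and "eeee"
DP table:
           e    e    e    e
      0    0    0    0    0
  c   0    0    0    0    0
  b   0    0    0    0    0
  c   0    0    0    0    0
  a   0    0    0    0    0
  c   0    0    0    0    0
  b   0    0    0    0    0
LCS length = dp[6][4] = 0

0


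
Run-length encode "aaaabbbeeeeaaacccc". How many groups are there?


Input: aaaabbbeeeeaaacccc
Scanning for consecutive runs:
  Group 1: 'a' x 4 (positions 0-3)
  Group 2: 'b' x 3 (positions 4-6)
  Group 3: 'e' x 4 (positions 7-10)
  Group 4: 'a' x 3 (positions 11-13)
  Group 5: 'c' x 4 (positions 14-17)
Total groups: 5

5


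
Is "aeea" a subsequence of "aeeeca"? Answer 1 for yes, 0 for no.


Check if "aeea" is a subsequence of "aeeeca"
Greedy scan:
  Position 0 ('a'): matches sub[0] = 'a'
  Position 1 ('e'): matches sub[1] = 'e'
  Position 2 ('e'): matches sub[2] = 'e'
  Position 3 ('e'): no match needed
  Position 4 ('c'): no match needed
  Position 5 ('a'): matches sub[3] = 'a'
All 4 characters matched => is a subsequence

1


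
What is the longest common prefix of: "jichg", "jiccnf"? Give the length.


Words: jichg, jiccnf
  Position 0: all 'j' => match
  Position 1: all 'i' => match
  Position 2: all 'c' => match
  Position 3: ('h', 'c') => mismatch, stop
LCP = "jic" (length 3)

3


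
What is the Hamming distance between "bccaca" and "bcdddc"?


Comparing "bccaca" and "bcdddc" position by position:
  Position 0: 'b' vs 'b' => same
  Position 1: 'c' vs 'c' => same
  Position 2: 'c' vs 'd' => differ
  Position 3: 'a' vs 'd' => differ
  Position 4: 'c' vs 'd' => differ
  Position 5: 'a' vs 'c' => differ
Total differences (Hamming distance): 4

4


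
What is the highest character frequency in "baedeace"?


Input: baedeace
Character counts:
  'a': 2
  'b': 1
  'c': 1
  'd': 1
  'e': 3
Maximum frequency: 3

3
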